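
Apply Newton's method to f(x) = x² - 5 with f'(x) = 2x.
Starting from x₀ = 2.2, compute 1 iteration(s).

f(x) = x² - 5
f'(x) = 2x
x₀ = 2.2

Newton-Raphson formula: x_{n+1} = x_n - f(x_n)/f'(x_n)

Iteration 1:
  f(2.200000) = -0.160000
  f'(2.200000) = 4.400000
  x_1 = 2.200000 - (-0.160000)/4.400000 = 2.236364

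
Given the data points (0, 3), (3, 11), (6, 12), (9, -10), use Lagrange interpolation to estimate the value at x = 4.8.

Lagrange interpolation formula:
P(x) = Σ yᵢ × Lᵢ(x)
where Lᵢ(x) = Π_{j≠i} (x - xⱼ)/(xᵢ - xⱼ)

L_0(4.8) = (4.8 - 3)/(0 - 3) × (4.8 - 6)/(0 - 6) × (4.8 - 9)/(0 - 9) = -0.056000
L_1(4.8) = (4.8 - 0)/(3 - 0) × (4.8 - 6)/(3 - 6) × (4.8 - 9)/(3 - 9) = 0.448000
L_2(4.8) = (4.8 - 0)/(6 - 0) × (4.8 - 3)/(6 - 3) × (4.8 - 9)/(6 - 9) = 0.672000
L_3(4.8) = (4.8 - 0)/(9 - 0) × (4.8 - 3)/(9 - 3) × (4.8 - 6)/(9 - 6) = -0.064000

P(4.8) = 3×L_0(4.8) + 11×L_1(4.8) + 12×L_2(4.8) + (-10)×L_3(4.8)
P(4.8) = 13.464000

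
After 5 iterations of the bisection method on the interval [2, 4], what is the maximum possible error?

Bisection error bound: |error| ≤ (b-a)/2^n
|error| ≤ (4 - 2)/2^5 = 2/2^5
|error| ≤ 0.0625000000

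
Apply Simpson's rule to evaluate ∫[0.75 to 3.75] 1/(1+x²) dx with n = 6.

f(x) = 1/(1+x²)
a = 0.75, b = 3.75, n = 6
h = (b - a)/n = 0.500000

Simpson's rule: (h/3)[f(x₀) + 4f(x₁) + 2f(x₂) + ... + f(xₙ)]

x_0 = 0.7500, f(x_0) = 0.640000, coefficient = 1
x_1 = 1.2500, f(x_1) = 0.390244, coefficient = 4
x_2 = 1.7500, f(x_2) = 0.246154, coefficient = 2
x_3 = 2.2500, f(x_3) = 0.164948, coefficient = 4
x_4 = 2.7500, f(x_4) = 0.116788, coefficient = 2
x_5 = 3.2500, f(x_5) = 0.086486, coefficient = 4
x_6 = 3.7500, f(x_6) = 0.066390, coefficient = 1

I ≈ (0.500000/3) × 3.998990 = 0.666498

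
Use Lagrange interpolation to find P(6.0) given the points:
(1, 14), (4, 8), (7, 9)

Lagrange interpolation formula:
P(x) = Σ yᵢ × Lᵢ(x)
where Lᵢ(x) = Π_{j≠i} (x - xⱼ)/(xᵢ - xⱼ)

L_0(6.0) = (6.0 - 4)/(1 - 4) × (6.0 - 7)/(1 - 7) = -0.111111
L_1(6.0) = (6.0 - 1)/(4 - 1) × (6.0 - 7)/(4 - 7) = 0.555556
L_2(6.0) = (6.0 - 1)/(7 - 1) × (6.0 - 4)/(7 - 4) = 0.555556

P(6.0) = 14×L_0(6.0) + 8×L_1(6.0) + 9×L_2(6.0)
P(6.0) = 7.888889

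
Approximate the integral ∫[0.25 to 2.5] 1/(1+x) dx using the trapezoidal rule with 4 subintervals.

f(x) = 1/(1+x)
a = 0.25, b = 2.5, n = 4
h = (b - a)/n = 0.562500

Trapezoidal rule: (h/2)[f(x₀) + 2f(x₁) + 2f(x₂) + ... + f(xₙ)]

x_0 = 0.2500, f(x_0) = 0.800000, coefficient = 1
x_1 = 0.8125, f(x_1) = 0.551724, coefficient = 2
x_2 = 1.3750, f(x_2) = 0.421053, coefficient = 2
x_3 = 1.9375, f(x_3) = 0.340426, coefficient = 2
x_4 = 2.5000, f(x_4) = 0.285714, coefficient = 1

I ≈ (0.562500/2) × 3.712119 = 1.044033
Exact value: 1.029619
Error: 0.014414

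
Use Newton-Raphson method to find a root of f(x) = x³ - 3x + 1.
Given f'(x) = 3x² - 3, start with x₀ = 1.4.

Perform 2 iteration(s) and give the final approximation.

f(x) = x³ - 3x + 1
f'(x) = 3x² - 3
x₀ = 1.4

Newton-Raphson formula: x_{n+1} = x_n - f(x_n)/f'(x_n)

Iteration 1:
  f(1.400000) = -0.456000
  f'(1.400000) = 2.880000
  x_1 = 1.400000 - (-0.456000)/2.880000 = 1.558333
Iteration 2:
  f(1.558333) = 0.109261
  f'(1.558333) = 4.285208
  x_2 = 1.558333 - 0.109261/4.285208 = 1.532836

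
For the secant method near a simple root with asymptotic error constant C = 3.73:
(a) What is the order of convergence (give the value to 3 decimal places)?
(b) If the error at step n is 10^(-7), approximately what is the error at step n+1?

(a) Secant method has superlinear convergence with order φ = (1+√5)/2 ≈ 1.618.
    This means |e_{n+1}| ≈ C|e_n|^1.618.

(b) With |e_n| = 10^(-7) and C = 3.73:
    |e_{n+1}| ≈ 3.73 × (10^(-7))^1.618 = 3.73 × 10^(-11.33)

(a) ≈ 1.618 (golden ratio); (b) |e_{n+1}| ≈ 1.760e-11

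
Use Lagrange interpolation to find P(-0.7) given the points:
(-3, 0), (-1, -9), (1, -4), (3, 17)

Lagrange interpolation formula:
P(x) = Σ yᵢ × Lᵢ(x)
where Lᵢ(x) = Π_{j≠i} (x - xⱼ)/(xᵢ - xⱼ)

L_0(-0.7) = (-0.7 - (-1))/(-3 - (-1)) × (-0.7 - 1)/(-3 - 1) × (-0.7 - 3)/(-3 - 3) = -0.039313
L_1(-0.7) = (-0.7 - (-3))/(-1 - (-3)) × (-0.7 - 1)/(-1 - 1) × (-0.7 - 3)/(-1 - 3) = 0.904187
L_2(-0.7) = (-0.7 - (-3))/(1 - (-3)) × (-0.7 - (-1))/(1 - (-1)) × (-0.7 - 3)/(1 - 3) = 0.159563
L_3(-0.7) = (-0.7 - (-3))/(3 - (-3)) × (-0.7 - (-1))/(3 - (-1)) × (-0.7 - 1)/(3 - 1) = -0.024438

P(-0.7) = 0×L_0(-0.7) + (-9)×L_1(-0.7) + (-4)×L_2(-0.7) + 17×L_3(-0.7)
P(-0.7) = -9.191375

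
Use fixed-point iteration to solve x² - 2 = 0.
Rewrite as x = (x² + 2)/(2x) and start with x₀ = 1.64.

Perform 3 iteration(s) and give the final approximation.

Equation: x² - 2 = 0
Fixed-point form: x = (x² + 2)/(2x)
x₀ = 1.64

x_1 = g(1.640000) = 1.429756
x_2 = g(1.429756) = 1.414298
x_3 = g(1.414298) = 1.414214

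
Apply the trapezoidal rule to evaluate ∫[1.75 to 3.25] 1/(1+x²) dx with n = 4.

f(x) = 1/(1+x²)
a = 1.75, b = 3.25, n = 4
h = (b - a)/n = 0.375000

Trapezoidal rule: (h/2)[f(x₀) + 2f(x₁) + 2f(x₂) + ... + f(xₙ)]

x_0 = 1.7500, f(x_0) = 0.246154, coefficient = 1
x_1 = 2.1250, f(x_1) = 0.181303, coefficient = 2
x_2 = 2.5000, f(x_2) = 0.137931, coefficient = 2
x_3 = 2.8750, f(x_3) = 0.107926, coefficient = 2
x_4 = 3.2500, f(x_4) = 0.086486, coefficient = 1

I ≈ (0.375000/2) × 1.186960 = 0.222555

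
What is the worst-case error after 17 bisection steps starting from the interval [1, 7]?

Bisection error bound: |error| ≤ (b-a)/2^n
|error| ≤ (7 - 1)/2^17 = 6/2^17
|error| ≤ 0.0000457764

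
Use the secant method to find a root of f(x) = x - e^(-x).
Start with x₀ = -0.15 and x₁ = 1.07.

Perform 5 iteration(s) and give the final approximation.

f(x) = x - e^(-x)
x₀ = -0.15, x₁ = 1.07

Secant formula: x_{n+1} = x_n - f(x_n)(x_n - x_{n-1})/(f(x_n) - f(x_{n-1}))

Iteration 1:
  f(-0.150000) = -1.311834
  f(1.070000) = 0.726991
  x_2 = 1.070000 - 0.726991×(1.070000 - (-0.150000))/(0.726991 - (-1.311834))
       = 0.634980
Iteration 2:
  f(1.070000) = 0.726991
  f(0.634980) = 0.105034
  x_3 = 0.634980 - 0.105034×(0.634980 - 1.070000)/(0.105034 - 0.726991)
       = 0.561515
Iteration 3:
  f(0.634980) = 0.105034
  f(0.561515) = -0.008829
  x_4 = 0.561515 - (-0.008829)×(0.561515 - 0.634980)/(-0.008829 - 0.105034)
       = 0.567212
Iteration 4:
  f(0.561515) = -0.008829
  f(0.567212) = 0.000107
  x_5 = 0.567212 - 0.000107×(0.567212 - 0.561515)/(0.000107 - (-0.008829))
       = 0.567143
Iteration 5:
  f(0.567212) = 0.000107
  f(0.567143) = 0.000000
  x_6 = 0.567143 - 0.000000×(0.567143 - 0.567212)/(0.000000 - 0.000107)
       = 0.567143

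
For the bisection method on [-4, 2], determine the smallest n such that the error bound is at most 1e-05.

We need (b-a)/2^n ≤ 1e-05
(2 - (-4))/2^n ≤ 1e-05
6/2^n ≤ 1e-05
2^n ≥ 600000
n ≥ log₂(600000) = 19.19
n ≥ 20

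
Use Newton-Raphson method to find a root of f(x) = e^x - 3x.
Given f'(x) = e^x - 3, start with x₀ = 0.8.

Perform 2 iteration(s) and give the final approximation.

f(x) = e^x - 3x
f'(x) = e^x - 3
x₀ = 0.8

Newton-Raphson formula: x_{n+1} = x_n - f(x_n)/f'(x_n)

Iteration 1:
  f(0.800000) = -0.174459
  f'(0.800000) = -0.774459
  x_1 = 0.800000 - (-0.174459)/(-0.774459) = 0.574734
Iteration 2:
  f(0.574734) = 0.052456
  f'(0.574734) = -1.223342
  x_2 = 0.574734 - 0.052456/(-1.223342) = 0.617613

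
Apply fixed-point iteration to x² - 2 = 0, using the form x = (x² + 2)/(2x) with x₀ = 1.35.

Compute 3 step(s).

Equation: x² - 2 = 0
Fixed-point form: x = (x² + 2)/(2x)
x₀ = 1.35

x_1 = g(1.350000) = 1.415741
x_2 = g(1.415741) = 1.414214
x_3 = g(1.414214) = 1.414214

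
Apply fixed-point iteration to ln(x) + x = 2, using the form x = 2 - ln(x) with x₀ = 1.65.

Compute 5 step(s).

Equation: ln(x) + x = 2
Fixed-point form: x = 2 - ln(x)
x₀ = 1.65

x_1 = g(1.650000) = 1.499225
x_2 = g(1.499225) = 1.595052
x_3 = g(1.595052) = 1.533094
x_4 = g(1.533094) = 1.572712
x_5 = g(1.572712) = 1.547198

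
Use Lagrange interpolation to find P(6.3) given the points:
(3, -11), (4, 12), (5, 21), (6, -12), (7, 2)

Lagrange interpolation formula:
P(x) = Σ yᵢ × Lᵢ(x)
where Lᵢ(x) = Π_{j≠i} (x - xⱼ)/(xᵢ - xⱼ)

L_0(6.3) = (6.3 - 4)/(3 - 4) × (6.3 - 5)/(3 - 5) × (6.3 - 6)/(3 - 6) × (6.3 - 7)/(3 - 7) = -0.026162
L_1(6.3) = (6.3 - 3)/(4 - 3) × (6.3 - 5)/(4 - 5) × (6.3 - 6)/(4 - 6) × (6.3 - 7)/(4 - 7) = 0.150150
L_2(6.3) = (6.3 - 3)/(5 - 3) × (6.3 - 4)/(5 - 4) × (6.3 - 6)/(5 - 6) × (6.3 - 7)/(5 - 7) = -0.398475
L_3(6.3) = (6.3 - 3)/(6 - 3) × (6.3 - 4)/(6 - 4) × (6.3 - 5)/(6 - 5) × (6.3 - 7)/(6 - 7) = 1.151150
L_4(6.3) = (6.3 - 3)/(7 - 3) × (6.3 - 4)/(7 - 4) × (6.3 - 5)/(7 - 5) × (6.3 - 6)/(7 - 6) = 0.123337

P(6.3) = (-11)×L_0(6.3) + 12×L_1(6.3) + 21×L_2(6.3) + (-12)×L_3(6.3) + 2×L_4(6.3)
P(6.3) = -19.845512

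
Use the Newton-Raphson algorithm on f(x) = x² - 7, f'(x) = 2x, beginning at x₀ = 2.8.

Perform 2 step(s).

f(x) = x² - 7
f'(x) = 2x
x₀ = 2.8

Newton-Raphson formula: x_{n+1} = x_n - f(x_n)/f'(x_n)

Iteration 1:
  f(2.800000) = 0.840000
  f'(2.800000) = 5.600000
  x_1 = 2.800000 - 0.840000/5.600000 = 2.650000
Iteration 2:
  f(2.650000) = 0.022500
  f'(2.650000) = 5.300000
  x_2 = 2.650000 - 0.022500/5.300000 = 2.645755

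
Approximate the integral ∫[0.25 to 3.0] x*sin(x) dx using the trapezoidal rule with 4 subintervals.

f(x) = x*sin(x)
a = 0.25, b = 3.0, n = 4
h = (b - a)/n = 0.687500

Trapezoidal rule: (h/2)[f(x₀) + 2f(x₁) + 2f(x₂) + ... + f(xₙ)]

x_0 = 0.2500, f(x_0) = 0.061851, coefficient = 1
x_1 = 0.9375, f(x_1) = 0.755701, coefficient = 2
x_2 = 1.6250, f(x_2) = 1.622613, coefficient = 2
x_3 = 2.3125, f(x_3) = 1.705050, coefficient = 2
x_4 = 3.0000, f(x_4) = 0.423360, coefficient = 1

I ≈ (0.687500/2) × 8.651939 = 2.974104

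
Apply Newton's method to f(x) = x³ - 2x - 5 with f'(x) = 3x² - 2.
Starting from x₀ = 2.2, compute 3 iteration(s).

f(x) = x³ - 2x - 5
f'(x) = 3x² - 2
x₀ = 2.2

Newton-Raphson formula: x_{n+1} = x_n - f(x_n)/f'(x_n)

Iteration 1:
  f(2.200000) = 1.248000
  f'(2.200000) = 12.520000
  x_1 = 2.200000 - 1.248000/12.520000 = 2.100319
Iteration 2:
  f(2.100319) = 0.064589
  f'(2.100319) = 11.234026
  x_2 = 2.100319 - 0.064589/11.234026 = 2.094570
Iteration 3:
  f(2.094570) = 0.000208
  f'(2.094570) = 11.161672
  x_3 = 2.094570 - 0.000208/11.161672 = 2.094551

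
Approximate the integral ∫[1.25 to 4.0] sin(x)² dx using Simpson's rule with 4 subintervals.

f(x) = sin(x)²
a = 1.25, b = 4.0, n = 4
h = (b - a)/n = 0.687500

Simpson's rule: (h/3)[f(x₀) + 4f(x₁) + 2f(x₂) + ... + f(xₙ)]

x_0 = 1.2500, f(x_0) = 0.900572, coefficient = 1
x_1 = 1.9375, f(x_1) = 0.871449, coefficient = 4
x_2 = 2.6250, f(x_2) = 0.243957, coefficient = 2
x_3 = 3.3125, f(x_3) = 0.028926, coefficient = 4
x_4 = 4.0000, f(x_4) = 0.572750, coefficient = 1

I ≈ (0.687500/3) × 5.562736 = 1.274794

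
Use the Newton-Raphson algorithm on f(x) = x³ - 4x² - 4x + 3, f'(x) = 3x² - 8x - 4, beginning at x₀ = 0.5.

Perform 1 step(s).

f(x) = x³ - 4x² - 4x + 3
f'(x) = 3x² - 8x - 4
x₀ = 0.5

Newton-Raphson formula: x_{n+1} = x_n - f(x_n)/f'(x_n)

Iteration 1:
  f(0.500000) = 0.125000
  f'(0.500000) = -7.250000
  x_1 = 0.500000 - 0.125000/(-7.250000) = 0.517241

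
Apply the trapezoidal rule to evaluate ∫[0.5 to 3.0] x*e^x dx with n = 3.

f(x) = x*e^x
a = 0.5, b = 3.0, n = 3
h = (b - a)/n = 0.833333

Trapezoidal rule: (h/2)[f(x₀) + 2f(x₁) + 2f(x₂) + ... + f(xₙ)]

x_0 = 0.5000, f(x_0) = 0.824361, coefficient = 1
x_1 = 1.3333, f(x_1) = 5.058224, coefficient = 2
x_2 = 2.1667, f(x_2) = 18.913133, coefficient = 2
x_3 = 3.0000, f(x_3) = 60.256611, coefficient = 1

I ≈ (0.833333/2) × 109.023685 = 45.426536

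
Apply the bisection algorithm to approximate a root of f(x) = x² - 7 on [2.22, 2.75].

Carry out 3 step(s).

f(x) = x² - 7
Initial interval: [2.22, 2.75]

Iteration 1:
  c_1 = (2.220000 + 2.750000)/2 = 2.485000
  f(c_1) = f(2.485000) = -0.824775
  f(a) × f(c) ≥ 0, new interval: [2.485000, 2.750000]
Iteration 2:
  c_2 = (2.485000 + 2.750000)/2 = 2.617500
  f(c_2) = f(2.617500) = -0.148694
  f(a) × f(c) ≥ 0, new interval: [2.617500, 2.750000]
Iteration 3:
  c_3 = (2.617500 + 2.750000)/2 = 2.683750
  f(c_3) = f(2.683750) = 0.202514
  f(a) × f(c) < 0, new interval: [2.617500, 2.683750]

After 3 iteration(s), the approximation is c_3 = 2.683750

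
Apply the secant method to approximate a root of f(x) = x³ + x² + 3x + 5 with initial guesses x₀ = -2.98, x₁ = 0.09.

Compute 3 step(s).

f(x) = x³ + x² + 3x + 5
x₀ = -2.98, x₁ = 0.09

Secant formula: x_{n+1} = x_n - f(x_n)(x_n - x_{n-1})/(f(x_n) - f(x_{n-1}))

Iteration 1:
  f(-2.980000) = -21.523192
  f(0.090000) = 5.278829
  x_2 = 0.090000 - 5.278829×(0.090000 - (-2.980000))/(5.278829 - (-21.523192))
       = -0.514656
Iteration 2:
  f(0.090000) = 5.278829
  f(-0.514656) = 3.584585
  x_3 = -0.514656 - 3.584585×(-0.514656 - 0.090000)/(3.584585 - 5.278829)
       = -1.793953
Iteration 3:
  f(-0.514656) = 3.584585
  f(-1.793953) = -2.937014
  x_4 = -1.793953 - (-2.937014)×(-1.793953 - (-0.514656))/(-2.937014 - 3.584585)
       = -1.217819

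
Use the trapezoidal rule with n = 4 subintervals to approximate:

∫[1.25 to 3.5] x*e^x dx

f(x) = x*e^x
a = 1.25, b = 3.5, n = 4
h = (b - a)/n = 0.562500

Trapezoidal rule: (h/2)[f(x₀) + 2f(x₁) + 2f(x₂) + ... + f(xₙ)]

x_0 = 1.2500, f(x_0) = 4.362929, coefficient = 1
x_1 = 1.8125, f(x_1) = 11.102909, coefficient = 2
x_2 = 2.3750, f(x_2) = 25.533656, coefficient = 2
x_3 = 2.9375, f(x_3) = 55.426559, coefficient = 2
x_4 = 3.5000, f(x_4) = 115.904082, coefficient = 1

I ≈ (0.562500/2) × 304.393258 = 85.610604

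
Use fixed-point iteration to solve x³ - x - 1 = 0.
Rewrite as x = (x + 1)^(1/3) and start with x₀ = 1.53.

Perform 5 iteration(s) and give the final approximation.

Equation: x³ - x - 1 = 0
Fixed-point form: x = (x + 1)^(1/3)
x₀ = 1.53

x_1 = g(1.530000) = 1.362616
x_2 = g(1.362616) = 1.331878
x_3 = g(1.331878) = 1.326077
x_4 = g(1.326077) = 1.324976
x_5 = g(1.324976) = 1.324767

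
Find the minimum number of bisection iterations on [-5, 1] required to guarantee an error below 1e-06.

We need (b-a)/2^n ≤ 1e-06
(1 - (-5))/2^n ≤ 1e-06
6/2^n ≤ 1e-06
2^n ≥ 6000000
n ≥ log₂(6000000) = 22.52
n ≥ 23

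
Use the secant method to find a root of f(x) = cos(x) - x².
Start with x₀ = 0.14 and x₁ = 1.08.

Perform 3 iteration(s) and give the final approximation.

f(x) = cos(x) - x²
x₀ = 0.14, x₁ = 1.08

Secant formula: x_{n+1} = x_n - f(x_n)(x_n - x_{n-1})/(f(x_n) - f(x_{n-1}))

Iteration 1:
  f(0.140000) = 0.970616
  f(1.080000) = -0.695072
  x_2 = 1.080000 - (-0.695072)×(1.080000 - 0.140000)/(-0.695072 - 0.970616)
       = 0.687749
Iteration 2:
  f(1.080000) = -0.695072
  f(0.687749) = 0.299678
  x_3 = 0.687749 - 0.299678×(0.687749 - 1.080000)/(0.299678 - (-0.695072))
       = 0.805919
Iteration 3:
  f(0.687749) = 0.299678
  f(0.805919) = 0.042944
  x_4 = 0.805919 - 0.042944×(0.805919 - 0.687749)/(0.042944 - 0.299678)
       = 0.825685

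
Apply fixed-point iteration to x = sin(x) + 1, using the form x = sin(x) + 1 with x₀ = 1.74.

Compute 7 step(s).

Equation: x = sin(x) + 1
Fixed-point form: x = sin(x) + 1
x₀ = 1.74

x_1 = g(1.740000) = 1.985719
x_2 = g(1.985719) = 1.915147
x_3 = g(1.915147) = 1.941295
x_4 = g(1.941295) = 1.932147
x_5 = g(1.932147) = 1.935420
x_6 = g(1.935420) = 1.934258
x_7 = g(1.934258) = 1.934672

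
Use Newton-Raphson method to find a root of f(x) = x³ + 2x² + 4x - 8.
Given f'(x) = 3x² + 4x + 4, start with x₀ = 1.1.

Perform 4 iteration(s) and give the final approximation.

f(x) = x³ + 2x² + 4x - 8
f'(x) = 3x² + 4x + 4
x₀ = 1.1

Newton-Raphson formula: x_{n+1} = x_n - f(x_n)/f'(x_n)

Iteration 1:
  f(1.100000) = 0.151000
  f'(1.100000) = 12.030000
  x_1 = 1.100000 - 0.151000/12.030000 = 1.087448
Iteration 2:
  f(1.087448) = 0.000833
  f'(1.087448) = 11.897422
  x_2 = 1.087448 - 0.000833/11.897422 = 1.087378
Iteration 3:
  f(1.087378) = 0.000000
  f'(1.087378) = 11.896685
  x_3 = 1.087378 - 0.000000/11.896685 = 1.087378
Iteration 4:
  f(1.087378) = 0.000000
  f'(1.087378) = 11.896685
  x_4 = 1.087378 - 0.000000/11.896685 = 1.087378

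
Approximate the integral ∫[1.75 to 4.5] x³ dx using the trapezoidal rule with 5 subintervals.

f(x) = x³
a = 1.75, b = 4.5, n = 5
h = (b - a)/n = 0.550000

Trapezoidal rule: (h/2)[f(x₀) + 2f(x₁) + 2f(x₂) + ... + f(xₙ)]

x_0 = 1.7500, f(x_0) = 5.359375, coefficient = 1
x_1 = 2.3000, f(x_1) = 12.167000, coefficient = 2
x_2 = 2.8500, f(x_2) = 23.149125, coefficient = 2
x_3 = 3.4000, f(x_3) = 39.304000, coefficient = 2
x_4 = 3.9500, f(x_4) = 61.629875, coefficient = 2
x_5 = 4.5000, f(x_5) = 91.125000, coefficient = 1

I ≈ (0.550000/2) × 368.984375 = 101.470703
Exact value: 100.170898
Error: 1.299805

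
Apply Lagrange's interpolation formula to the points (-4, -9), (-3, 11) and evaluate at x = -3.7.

Lagrange interpolation formula:
P(x) = Σ yᵢ × Lᵢ(x)
where Lᵢ(x) = Π_{j≠i} (x - xⱼ)/(xᵢ - xⱼ)

L_0(-3.7) = (-3.7 - (-3))/(-4 - (-3)) = 0.700000
L_1(-3.7) = (-3.7 - (-4))/(-3 - (-4)) = 0.300000

P(-3.7) = (-9)×L_0(-3.7) + 11×L_1(-3.7)
P(-3.7) = -3.000000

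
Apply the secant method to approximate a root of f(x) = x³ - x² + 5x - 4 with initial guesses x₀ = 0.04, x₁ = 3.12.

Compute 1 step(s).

f(x) = x³ - x² + 5x - 4
x₀ = 0.04, x₁ = 3.12

Secant formula: x_{n+1} = x_n - f(x_n)(x_n - x_{n-1})/(f(x_n) - f(x_{n-1}))

Iteration 1:
  f(0.040000) = -3.801536
  f(3.120000) = 32.236928
  x_2 = 3.120000 - 32.236928×(3.120000 - 0.040000)/(32.236928 - (-3.801536))
       = 0.364895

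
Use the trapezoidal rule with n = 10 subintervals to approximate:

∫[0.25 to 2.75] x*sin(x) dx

f(x) = x*sin(x)
a = 0.25, b = 2.75, n = 10
h = (b - a)/n = 0.250000

Trapezoidal rule: (h/2)[f(x₀) + 2f(x₁) + 2f(x₂) + ... + f(xₙ)]

x_0 = 0.2500, f(x_0) = 0.061851, coefficient = 1
x_1 = 0.5000, f(x_1) = 0.239713, coefficient = 2
x_2 = 0.7500, f(x_2) = 0.511229, coefficient = 2
x_3 = 1.0000, f(x_3) = 0.841471, coefficient = 2
x_4 = 1.2500, f(x_4) = 1.186231, coefficient = 2
x_5 = 1.5000, f(x_5) = 1.496242, coefficient = 2
x_6 = 1.7500, f(x_6) = 1.721975, coefficient = 2
x_7 = 2.0000, f(x_7) = 1.818595, coefficient = 2
x_8 = 2.2500, f(x_8) = 1.750665, coefficient = 2
x_9 = 2.5000, f(x_9) = 1.496180, coefficient = 2
x_10 = 2.7500, f(x_10) = 1.049568, coefficient = 1

I ≈ (0.250000/2) × 23.236022 = 2.904503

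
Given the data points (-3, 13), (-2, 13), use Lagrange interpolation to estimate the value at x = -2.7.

Lagrange interpolation formula:
P(x) = Σ yᵢ × Lᵢ(x)
where Lᵢ(x) = Π_{j≠i} (x - xⱼ)/(xᵢ - xⱼ)

L_0(-2.7) = (-2.7 - (-2))/(-3 - (-2)) = 0.700000
L_1(-2.7) = (-2.7 - (-3))/(-2 - (-3)) = 0.300000

P(-2.7) = 13×L_0(-2.7) + 13×L_1(-2.7)
P(-2.7) = 13.000000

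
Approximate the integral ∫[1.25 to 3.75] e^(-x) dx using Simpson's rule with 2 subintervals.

f(x) = e^(-x)
a = 1.25, b = 3.75, n = 2
h = (b - a)/n = 1.250000

Simpson's rule: (h/3)[f(x₀) + 4f(x₁) + 2f(x₂) + ... + f(xₙ)]

x_0 = 1.2500, f(x_0) = 0.286505, coefficient = 1
x_1 = 2.5000, f(x_1) = 0.082085, coefficient = 4
x_2 = 3.7500, f(x_2) = 0.023518, coefficient = 1

I ≈ (1.250000/3) × 0.638363 = 0.265984
Exact value: 0.262987
Error: 0.002997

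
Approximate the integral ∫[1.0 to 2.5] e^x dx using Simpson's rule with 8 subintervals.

f(x) = e^x
a = 1.0, b = 2.5, n = 8
h = (b - a)/n = 0.187500

Simpson's rule: (h/3)[f(x₀) + 4f(x₁) + 2f(x₂) + ... + f(xₙ)]

x_0 = 1.0000, f(x_0) = 2.718282, coefficient = 1
x_1 = 1.1875, f(x_1) = 3.278874, coefficient = 4
x_2 = 1.3750, f(x_2) = 3.955077, coefficient = 2
x_3 = 1.5625, f(x_3) = 4.770733, coefficient = 4
x_4 = 1.7500, f(x_4) = 5.754603, coefficient = 2
x_5 = 1.9375, f(x_5) = 6.941376, coefficient = 4
x_6 = 2.1250, f(x_6) = 8.372897, coefficient = 2
x_7 = 2.3125, f(x_7) = 10.099642, coefficient = 4
x_8 = 2.5000, f(x_8) = 12.182494, coefficient = 1

I ≈ (0.187500/3) × 151.428430 = 9.464277
Exact value: 9.464212
Error: 0.000065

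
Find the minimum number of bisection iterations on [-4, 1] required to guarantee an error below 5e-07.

We need (b-a)/2^n ≤ 5e-07
(1 - (-4))/2^n ≤ 5e-07
5/2^n ≤ 5e-07
2^n ≥ 10000000
n ≥ log₂(10000000) = 23.25
n ≥ 24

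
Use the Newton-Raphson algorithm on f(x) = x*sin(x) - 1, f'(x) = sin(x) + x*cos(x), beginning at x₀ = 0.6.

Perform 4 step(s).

f(x) = x*sin(x) - 1
f'(x) = sin(x) + x*cos(x)
x₀ = 0.6

Newton-Raphson formula: x_{n+1} = x_n - f(x_n)/f'(x_n)

Iteration 1:
  f(0.600000) = -0.661215
  f'(0.600000) = 1.059844
  x_1 = 0.600000 - (-0.661215)/1.059844 = 1.223879
Iteration 2:
  f(1.223879) = 0.150967
  f'(1.223879) = 1.356545
  x_2 = 1.223879 - 0.150967/1.356545 = 1.112591
Iteration 3:
  f(1.112591) = -0.002175
  f'(1.112591) = 1.388990
  x_3 = 1.112591 - (-0.002175)/1.388990 = 1.114157
Iteration 4:
  f(1.114157) = 0.000000
  f'(1.114157) = 1.388809
  x_4 = 1.114157 - 0.000000/1.388809 = 1.114157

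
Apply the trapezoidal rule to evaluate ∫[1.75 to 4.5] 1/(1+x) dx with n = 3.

f(x) = 1/(1+x)
a = 1.75, b = 4.5, n = 3
h = (b - a)/n = 0.916667

Trapezoidal rule: (h/2)[f(x₀) + 2f(x₁) + 2f(x₂) + ... + f(xₙ)]

x_0 = 1.7500, f(x_0) = 0.363636, coefficient = 1
x_1 = 2.6667, f(x_1) = 0.272727, coefficient = 2
x_2 = 3.5833, f(x_2) = 0.218182, coefficient = 2
x_3 = 4.5000, f(x_3) = 0.181818, coefficient = 1

I ≈ (0.916667/2) × 1.527273 = 0.700000
Exact value: 0.693147
Error: 0.006853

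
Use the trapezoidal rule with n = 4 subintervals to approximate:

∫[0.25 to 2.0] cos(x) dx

f(x) = cos(x)
a = 0.25, b = 2.0, n = 4
h = (b - a)/n = 0.437500

Trapezoidal rule: (h/2)[f(x₀) + 2f(x₁) + 2f(x₂) + ... + f(xₙ)]

x_0 = 0.2500, f(x_0) = 0.968912, coefficient = 1
x_1 = 0.6875, f(x_1) = 0.772835, coefficient = 2
x_2 = 1.1250, f(x_2) = 0.431177, coefficient = 2
x_3 = 1.5625, f(x_3) = 0.008296, coefficient = 2
x_4 = 2.0000, f(x_4) = -0.416147, coefficient = 1

I ≈ (0.437500/2) × 2.977381 = 0.651302
Exact value: 0.661893
Error: 0.010591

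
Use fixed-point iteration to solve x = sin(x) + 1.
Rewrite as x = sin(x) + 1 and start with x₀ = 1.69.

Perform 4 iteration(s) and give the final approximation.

Equation: x = sin(x) + 1
Fixed-point form: x = sin(x) + 1
x₀ = 1.69

x_1 = g(1.690000) = 1.992904
x_2 = g(1.992904) = 1.912228
x_3 = g(1.912228) = 1.942276
x_4 = g(1.942276) = 1.931791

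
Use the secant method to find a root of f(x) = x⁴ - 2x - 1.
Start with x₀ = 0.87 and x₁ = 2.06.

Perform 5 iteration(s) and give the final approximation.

f(x) = x⁴ - 2x - 1
x₀ = 0.87, x₁ = 2.06

Secant formula: x_{n+1} = x_n - f(x_n)(x_n - x_{n-1})/(f(x_n) - f(x_{n-1}))

Iteration 1:
  f(0.870000) = -2.167102
  f(2.060000) = 12.888141
  x_2 = 2.060000 - 12.888141×(2.060000 - 0.870000)/(12.888141 - (-2.167102))
       = 1.041293
Iteration 2:
  f(2.060000) = 12.888141
  f(1.041293) = -1.906900
  x_3 = 1.041293 - (-1.906900)×(1.041293 - 2.060000)/(-1.906900 - 12.888141)
       = 1.172592
Iteration 3:
  f(1.041293) = -1.906900
  f(1.172592) = -1.454638
  x_4 = 1.172592 - (-1.454638)×(1.172592 - 1.041293)/(-1.454638 - (-1.906900))
       = 1.594897
Iteration 4:
  f(1.172592) = -1.454638
  f(1.594897) = 2.280592
  x_5 = 1.594897 - 2.280592×(1.594897 - 1.172592)/(2.280592 - (-1.454638))
       = 1.337053
Iteration 5:
  f(1.594897) = 2.280592
  f(1.337053) = -0.478197
  x_6 = 1.337053 - (-0.478197)×(1.337053 - 1.594897)/(-0.478197 - 2.280592)
       = 1.381746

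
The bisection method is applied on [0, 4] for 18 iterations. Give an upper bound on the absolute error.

Bisection error bound: |error| ≤ (b-a)/2^n
|error| ≤ (4 - 0)/2^18 = 4/2^18
|error| ≤ 0.0000152588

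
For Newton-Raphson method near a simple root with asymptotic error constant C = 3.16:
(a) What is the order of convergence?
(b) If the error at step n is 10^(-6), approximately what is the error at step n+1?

(a) Newton-Raphson has quadratic (order 2) convergence near simple roots.
    This means |e_{n+1}| ≈ C|e_n|².

(b) With |e_n| = 10^(-6) and C = 3.16:
    |e_{n+1}| ≈ 3.16 × (10^(-6))² = 3.16 × 10^(-12)

(a) 2 (quadratic); (b) |e_{n+1}| ≈ 3.160e-12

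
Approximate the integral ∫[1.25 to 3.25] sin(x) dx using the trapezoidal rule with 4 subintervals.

f(x) = sin(x)
a = 1.25, b = 3.25, n = 4
h = (b - a)/n = 0.500000

Trapezoidal rule: (h/2)[f(x₀) + 2f(x₁) + 2f(x₂) + ... + f(xₙ)]

x_0 = 1.2500, f(x_0) = 0.948985, coefficient = 1
x_1 = 1.7500, f(x_1) = 0.983986, coefficient = 2
x_2 = 2.2500, f(x_2) = 0.778073, coefficient = 2
x_3 = 2.7500, f(x_3) = 0.381661, coefficient = 2
x_4 = 3.2500, f(x_4) = -0.108195, coefficient = 1

I ≈ (0.500000/2) × 5.128230 = 1.282057
Exact value: 1.309452
Error: 0.027395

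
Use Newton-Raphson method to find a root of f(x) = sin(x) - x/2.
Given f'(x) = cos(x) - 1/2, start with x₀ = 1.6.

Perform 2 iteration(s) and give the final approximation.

f(x) = sin(x) - x/2
f'(x) = cos(x) - 1/2
x₀ = 1.6

Newton-Raphson formula: x_{n+1} = x_n - f(x_n)/f'(x_n)

Iteration 1:
  f(1.600000) = 0.199574
  f'(1.600000) = -0.529200
  x_1 = 1.600000 - 0.199574/(-0.529200) = 1.977124
Iteration 2:
  f(1.977124) = -0.069983
  f'(1.977124) = -0.895238
  x_2 = 1.977124 - (-0.069983)/(-0.895238) = 1.898951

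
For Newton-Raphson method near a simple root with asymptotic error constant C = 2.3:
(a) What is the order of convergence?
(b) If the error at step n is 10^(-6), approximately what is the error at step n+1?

(a) Newton-Raphson has quadratic (order 2) convergence near simple roots.
    This means |e_{n+1}| ≈ C|e_n|².

(b) With |e_n| = 10^(-6) and C = 2.3:
    |e_{n+1}| ≈ 2.3 × (10^(-6))² = 2.3 × 10^(-12)

(a) 2 (quadratic); (b) |e_{n+1}| ≈ 2.300e-12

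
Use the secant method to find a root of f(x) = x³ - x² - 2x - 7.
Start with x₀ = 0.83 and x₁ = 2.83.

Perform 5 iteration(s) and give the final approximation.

f(x) = x³ - x² - 2x - 7
x₀ = 0.83, x₁ = 2.83

Secant formula: x_{n+1} = x_n - f(x_n)(x_n - x_{n-1})/(f(x_n) - f(x_{n-1}))

Iteration 1:
  f(0.830000) = -8.777113
  f(2.830000) = 1.996287
  x_2 = 2.830000 - 1.996287×(2.830000 - 0.830000)/(1.996287 - (-8.777113))
       = 2.459404
Iteration 2:
  f(2.830000) = 1.996287
  f(2.459404) = -3.091353
  x_3 = 2.459404 - (-3.091353)×(2.459404 - 2.830000)/(-3.091353 - 1.996287)
       = 2.684586
Iteration 3:
  f(2.459404) = -3.091353
  f(2.684586) = -0.228360
  x_4 = 2.684586 - (-0.228360)×(2.684586 - 2.459404)/(-0.228360 - (-3.091353))
       = 2.702547
Iteration 4:
  f(2.684586) = -0.228360
  f(2.702547) = 0.029900
  x_5 = 2.702547 - 0.029900×(2.702547 - 2.684586)/(0.029900 - (-0.228360))
       = 2.700467
Iteration 5:
  f(2.702547) = 0.029900
  f(2.700467) = -0.000234
  x_6 = 2.700467 - (-0.000234)×(2.700467 - 2.702547)/(-0.000234 - 0.029900)
       = 2.700484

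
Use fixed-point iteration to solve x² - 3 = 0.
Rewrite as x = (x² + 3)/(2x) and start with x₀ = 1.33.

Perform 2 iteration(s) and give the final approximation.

Equation: x² - 3 = 0
Fixed-point form: x = (x² + 3)/(2x)
x₀ = 1.33

x_1 = g(1.330000) = 1.792820
x_2 = g(1.792820) = 1.733081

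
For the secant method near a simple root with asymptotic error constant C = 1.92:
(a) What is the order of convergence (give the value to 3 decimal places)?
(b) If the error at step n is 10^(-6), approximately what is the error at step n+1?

(a) Secant method has superlinear convergence with order φ = (1+√5)/2 ≈ 1.618.
    This means |e_{n+1}| ≈ C|e_n|^1.618.

(b) With |e_n| = 10^(-6) and C = 1.92:
    |e_{n+1}| ≈ 1.92 × (10^(-6))^1.618 = 1.92 × 10^(-9.71)

(a) ≈ 1.618 (golden ratio); (b) |e_{n+1}| ≈ 3.759e-10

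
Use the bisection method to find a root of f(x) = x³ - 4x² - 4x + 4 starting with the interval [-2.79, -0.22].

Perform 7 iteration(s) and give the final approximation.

f(x) = x³ - 4x² - 4x + 4
Initial interval: [-2.79, -0.22]

Iteration 1:
  c_1 = (-2.790000 + (-0.220000))/2 = -1.505000
  f(c_1) = f(-1.505000) = -2.448963
  f(a) × f(c) ≥ 0, new interval: [-1.505000, -0.220000]
Iteration 2:
  c_2 = (-1.505000 + (-0.220000))/2 = -0.862500
  f(c_2) = f(-0.862500) = 3.832756
  f(a) × f(c) < 0, new interval: [-1.505000, -0.862500]
Iteration 3:
  c_3 = (-1.505000 + (-0.862500))/2 = -1.183750
  f(c_3) = f(-1.183750) = 1.471197
  f(a) × f(c) < 0, new interval: [-1.505000, -1.183750]
Iteration 4:
  c_4 = (-1.505000 + (-1.183750))/2 = -1.344375
  f(c_4) = f(-1.344375) = -0.281625
  f(a) × f(c) ≥ 0, new interval: [-1.344375, -1.183750]
Iteration 5:
  c_5 = (-1.344375 + (-1.183750))/2 = -1.264063
  f(c_5) = f(-1.264063) = 0.645047
  f(a) × f(c) < 0, new interval: [-1.344375, -1.264063]
Iteration 6:
  c_6 = (-1.344375 + (-1.264063))/2 = -1.304219
  f(c_6) = f(-1.304219) = 0.194470
  f(a) × f(c) < 0, new interval: [-1.344375, -1.304219]
Iteration 7:
  c_7 = (-1.344375 + (-1.304219))/2 = -1.324297
  f(c_7) = f(-1.324297) = -0.040363
  f(a) × f(c) ≥ 0, new interval: [-1.324297, -1.304219]

After 7 iteration(s), the approximation is c_7 = -1.324297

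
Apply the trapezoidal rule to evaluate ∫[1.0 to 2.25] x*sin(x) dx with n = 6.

f(x) = x*sin(x)
a = 1.0, b = 2.25, n = 6
h = (b - a)/n = 0.208333

Trapezoidal rule: (h/2)[f(x₀) + 2f(x₁) + 2f(x₂) + ... + f(xₙ)]

x_0 = 1.0000, f(x_0) = 0.841471, coefficient = 1
x_1 = 1.2083, f(x_1) = 1.129823, coefficient = 2
x_2 = 1.4167, f(x_2) = 1.399873, coefficient = 2
x_3 = 1.6250, f(x_3) = 1.622613, coefficient = 2
x_4 = 1.8333, f(x_4) = 1.770514, coefficient = 2
x_5 = 2.0417, f(x_5) = 1.819480, coefficient = 2
x_6 = 2.2500, f(x_6) = 1.750665, coefficient = 1

I ≈ (0.208333/2) × 18.076742 = 1.882994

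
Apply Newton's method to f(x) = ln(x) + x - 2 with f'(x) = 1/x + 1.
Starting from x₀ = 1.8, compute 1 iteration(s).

f(x) = ln(x) + x - 2
f'(x) = 1/x + 1
x₀ = 1.8

Newton-Raphson formula: x_{n+1} = x_n - f(x_n)/f'(x_n)

Iteration 1:
  f(1.800000) = 0.387787
  f'(1.800000) = 1.555556
  x_1 = 1.800000 - 0.387787/1.555556 = 1.550709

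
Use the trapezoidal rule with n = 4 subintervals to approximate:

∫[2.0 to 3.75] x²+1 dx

f(x) = x²+1
a = 2.0, b = 3.75, n = 4
h = (b - a)/n = 0.437500

Trapezoidal rule: (h/2)[f(x₀) + 2f(x₁) + 2f(x₂) + ... + f(xₙ)]

x_0 = 2.0000, f(x_0) = 5.000000, coefficient = 1
x_1 = 2.4375, f(x_1) = 6.941406, coefficient = 2
x_2 = 2.8750, f(x_2) = 9.265625, coefficient = 2
x_3 = 3.3125, f(x_3) = 11.972656, coefficient = 2
x_4 = 3.7500, f(x_4) = 15.062500, coefficient = 1

I ≈ (0.437500/2) × 76.421875 = 16.717285
Exact value: 16.661458
Error: 0.055827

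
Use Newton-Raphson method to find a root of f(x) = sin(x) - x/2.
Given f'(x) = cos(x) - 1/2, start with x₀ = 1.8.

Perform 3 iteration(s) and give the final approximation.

f(x) = sin(x) - x/2
f'(x) = cos(x) - 1/2
x₀ = 1.8

Newton-Raphson formula: x_{n+1} = x_n - f(x_n)/f'(x_n)

Iteration 1:
  f(1.800000) = 0.073848
  f'(1.800000) = -0.727202
  x_1 = 1.800000 - 0.073848/(-0.727202) = 1.901550
Iteration 2:
  f(1.901550) = -0.004977
  f'(1.901550) = -0.824756
  x_2 = 1.901550 - (-0.004977)/(-0.824756) = 1.895515
Iteration 3:
  f(1.895515) = -0.000017
  f'(1.895515) = -0.819042
  x_3 = 1.895515 - (-0.000017)/(-0.819042) = 1.895494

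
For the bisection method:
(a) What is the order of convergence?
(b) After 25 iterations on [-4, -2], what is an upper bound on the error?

(a) Bisection has linear (order 1) convergence; the error is halved each step.

(b) Error bound = (b-a)/2^n = (-2 - (-4))/2^{25}
    = 2/2^{25}

(a) 1 (linear); (b) error ≤ 5.96e-08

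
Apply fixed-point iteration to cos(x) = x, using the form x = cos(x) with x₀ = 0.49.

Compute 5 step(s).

Equation: cos(x) = x
Fixed-point form: x = cos(x)
x₀ = 0.49

x_1 = g(0.490000) = 0.882333
x_2 = g(0.882333) = 0.635351
x_3 = g(0.635351) = 0.804863
x_4 = g(0.804863) = 0.693210
x_5 = g(0.693210) = 0.769199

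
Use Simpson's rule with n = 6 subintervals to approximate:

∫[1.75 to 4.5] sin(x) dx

f(x) = sin(x)
a = 1.75, b = 4.5, n = 6
h = (b - a)/n = 0.458333

Simpson's rule: (h/3)[f(x₀) + 4f(x₁) + 2f(x₂) + ... + f(xₙ)]

x_0 = 1.7500, f(x_0) = 0.983986, coefficient = 1
x_1 = 2.2083, f(x_1) = 0.803564, coefficient = 4
x_2 = 2.6667, f(x_2) = 0.457273, coefficient = 2
x_3 = 3.1250, f(x_3) = 0.016592, coefficient = 4
x_4 = 3.5833, f(x_4) = -0.427514, coefficient = 2
x_5 = 4.0417, f(x_5) = -0.783373, coefficient = 4
x_6 = 4.5000, f(x_6) = -0.977530, coefficient = 1

I ≈ (0.458333/3) × 0.213106 = 0.032558
Exact value: 0.032550
Error: 0.000008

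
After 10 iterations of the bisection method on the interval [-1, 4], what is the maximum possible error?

Bisection error bound: |error| ≤ (b-a)/2^n
|error| ≤ (4 - (-1))/2^10 = 5/2^10
|error| ≤ 0.0048828125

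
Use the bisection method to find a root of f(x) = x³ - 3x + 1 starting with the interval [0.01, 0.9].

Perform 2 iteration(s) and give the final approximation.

f(x) = x³ - 3x + 1
Initial interval: [0.01, 0.9]

Iteration 1:
  c_1 = (0.010000 + 0.900000)/2 = 0.455000
  f(c_1) = f(0.455000) = -0.270804
  f(a) × f(c) < 0, new interval: [0.010000, 0.455000]
Iteration 2:
  c_2 = (0.010000 + 0.455000)/2 = 0.232500
  f(c_2) = f(0.232500) = 0.315068
  f(a) × f(c) ≥ 0, new interval: [0.232500, 0.455000]

After 2 iteration(s), the approximation is c_2 = 0.232500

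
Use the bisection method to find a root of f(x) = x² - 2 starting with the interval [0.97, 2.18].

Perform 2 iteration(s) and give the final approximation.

f(x) = x² - 2
Initial interval: [0.97, 2.18]

Iteration 1:
  c_1 = (0.970000 + 2.180000)/2 = 1.575000
  f(c_1) = f(1.575000) = 0.480625
  f(a) × f(c) < 0, new interval: [0.970000, 1.575000]
Iteration 2:
  c_2 = (0.970000 + 1.575000)/2 = 1.272500
  f(c_2) = f(1.272500) = -0.380744
  f(a) × f(c) ≥ 0, new interval: [1.272500, 1.575000]

After 2 iteration(s), the approximation is c_2 = 1.272500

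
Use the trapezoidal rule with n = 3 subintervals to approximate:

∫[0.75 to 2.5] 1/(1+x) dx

f(x) = 1/(1+x)
a = 0.75, b = 2.5, n = 3
h = (b - a)/n = 0.583333

Trapezoidal rule: (h/2)[f(x₀) + 2f(x₁) + 2f(x₂) + ... + f(xₙ)]

x_0 = 0.7500, f(x_0) = 0.571429, coefficient = 1
x_1 = 1.3333, f(x_1) = 0.428571, coefficient = 2
x_2 = 1.9167, f(x_2) = 0.342857, coefficient = 2
x_3 = 2.5000, f(x_3) = 0.285714, coefficient = 1

I ≈ (0.583333/2) × 2.400000 = 0.700000
Exact value: 0.693147
Error: 0.006853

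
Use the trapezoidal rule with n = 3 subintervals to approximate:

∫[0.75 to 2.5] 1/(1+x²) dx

f(x) = 1/(1+x²)
a = 0.75, b = 2.5, n = 3
h = (b - a)/n = 0.583333

Trapezoidal rule: (h/2)[f(x₀) + 2f(x₁) + 2f(x₂) + ... + f(xₙ)]

x_0 = 0.7500, f(x_0) = 0.640000, coefficient = 1
x_1 = 1.3333, f(x_1) = 0.360000, coefficient = 2
x_2 = 1.9167, f(x_2) = 0.213967, coefficient = 2
x_3 = 2.5000, f(x_3) = 0.137931, coefficient = 1

I ≈ (0.583333/2) × 1.925866 = 0.561711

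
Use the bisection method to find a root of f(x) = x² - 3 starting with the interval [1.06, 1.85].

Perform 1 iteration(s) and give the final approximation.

f(x) = x² - 3
Initial interval: [1.06, 1.85]

Iteration 1:
  c_1 = (1.060000 + 1.850000)/2 = 1.455000
  f(c_1) = f(1.455000) = -0.882975
  f(a) × f(c) ≥ 0, new interval: [1.455000, 1.850000]

After 1 iteration(s), the approximation is c_1 = 1.455000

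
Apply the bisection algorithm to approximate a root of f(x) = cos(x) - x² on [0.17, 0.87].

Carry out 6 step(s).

f(x) = cos(x) - x²
Initial interval: [0.17, 0.87]

Iteration 1:
  c_1 = (0.170000 + 0.870000)/2 = 0.520000
  f(c_1) = f(0.520000) = 0.597419
  f(a) × f(c) ≥ 0, new interval: [0.520000, 0.870000]
Iteration 2:
  c_2 = (0.520000 + 0.870000)/2 = 0.695000
  f(c_2) = f(0.695000) = 0.285029
  f(a) × f(c) ≥ 0, new interval: [0.695000, 0.870000]
Iteration 3:
  c_3 = (0.695000 + 0.870000)/2 = 0.782500
  f(c_3) = f(0.782500) = 0.096847
  f(a) × f(c) ≥ 0, new interval: [0.782500, 0.870000]
Iteration 4:
  c_4 = (0.782500 + 0.870000)/2 = 0.826250
  f(c_4) = f(0.826250) = -0.005051
  f(a) × f(c) < 0, new interval: [0.782500, 0.826250]
Iteration 5:
  c_5 = (0.782500 + 0.826250)/2 = 0.804375
  f(c_5) = f(0.804375) = 0.046542
  f(a) × f(c) ≥ 0, new interval: [0.804375, 0.826250]
Iteration 6:
  c_6 = (0.804375 + 0.826250)/2 = 0.815312
  f(c_6) = f(0.815312) = 0.020906
  f(a) × f(c) ≥ 0, new interval: [0.815312, 0.826250]

After 6 iteration(s), the approximation is c_6 = 0.815312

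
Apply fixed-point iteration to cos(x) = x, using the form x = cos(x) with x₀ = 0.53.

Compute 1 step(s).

Equation: cos(x) = x
Fixed-point form: x = cos(x)
x₀ = 0.53

x_1 = g(0.530000) = 0.862807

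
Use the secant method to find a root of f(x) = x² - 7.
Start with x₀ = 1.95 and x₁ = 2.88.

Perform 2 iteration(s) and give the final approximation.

f(x) = x² - 7
x₀ = 1.95, x₁ = 2.88

Secant formula: x_{n+1} = x_n - f(x_n)(x_n - x_{n-1})/(f(x_n) - f(x_{n-1}))

Iteration 1:
  f(1.950000) = -3.197500
  f(2.880000) = 1.294400
  x_2 = 2.880000 - 1.294400×(2.880000 - 1.950000)/(1.294400 - (-3.197500))
       = 2.612008
Iteration 2:
  f(2.880000) = 1.294400
  f(2.612008) = -0.177413
  x_3 = 2.612008 - (-0.177413)×(2.612008 - 2.880000)/(-0.177413 - 1.294400)
       = 2.644312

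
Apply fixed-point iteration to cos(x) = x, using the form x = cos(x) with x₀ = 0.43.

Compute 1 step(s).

Equation: cos(x) = x
Fixed-point form: x = cos(x)
x₀ = 0.43

x_1 = g(0.430000) = 0.908966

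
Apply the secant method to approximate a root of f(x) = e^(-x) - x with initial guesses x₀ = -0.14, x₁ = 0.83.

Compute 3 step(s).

f(x) = e^(-x) - x
x₀ = -0.14, x₁ = 0.83

Secant formula: x_{n+1} = x_n - f(x_n)(x_n - x_{n-1})/(f(x_n) - f(x_{n-1}))

Iteration 1:
  f(-0.140000) = 1.290274
  f(0.830000) = -0.393951
  x_2 = 0.830000 - (-0.393951)×(0.830000 - (-0.140000))/(-0.393951 - 1.290274)
       = 0.603111
Iteration 2:
  f(0.830000) = -0.393951
  f(0.603111) = -0.056004
  x_3 = 0.603111 - (-0.056004)×(0.603111 - 0.830000)/(-0.056004 - (-0.393951))
       = 0.565511
Iteration 3:
  f(0.603111) = -0.056004
  f(0.565511) = 0.002558
  x_4 = 0.565511 - 0.002558×(0.565511 - 0.603111)/(0.002558 - (-0.056004))
       = 0.567154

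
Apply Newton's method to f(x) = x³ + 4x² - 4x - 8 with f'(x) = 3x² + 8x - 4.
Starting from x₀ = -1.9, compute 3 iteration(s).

f(x) = x³ + 4x² - 4x - 8
f'(x) = 3x² + 8x - 4
x₀ = -1.9

Newton-Raphson formula: x_{n+1} = x_n - f(x_n)/f'(x_n)

Iteration 1:
  f(-1.900000) = 7.181000
  f'(-1.900000) = -8.370000
  x_1 = -1.900000 - 7.181000/(-8.370000) = -1.042055
Iteration 2:
  f(-1.042055) = -0.619811
  f'(-1.042055) = -9.078804
  x_2 = -1.042055 - (-0.619811)/(-9.078804) = -1.110325
Iteration 3:
  f(-1.110325) = 0.003755
  f'(-1.110325) = -9.184135
  x_3 = -1.110325 - 0.003755/(-9.184135) = -1.109916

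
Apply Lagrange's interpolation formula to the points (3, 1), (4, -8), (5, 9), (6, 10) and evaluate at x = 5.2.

Lagrange interpolation formula:
P(x) = Σ yᵢ × Lᵢ(x)
where Lᵢ(x) = Π_{j≠i} (x - xⱼ)/(xᵢ - xⱼ)

L_0(5.2) = (5.2 - 4)/(3 - 4) × (5.2 - 5)/(3 - 5) × (5.2 - 6)/(3 - 6) = 0.032000
L_1(5.2) = (5.2 - 3)/(4 - 3) × (5.2 - 5)/(4 - 5) × (5.2 - 6)/(4 - 6) = -0.176000
L_2(5.2) = (5.2 - 3)/(5 - 3) × (5.2 - 4)/(5 - 4) × (5.2 - 6)/(5 - 6) = 1.056000
L_3(5.2) = (5.2 - 3)/(6 - 3) × (5.2 - 4)/(6 - 4) × (5.2 - 5)/(6 - 5) = 0.088000

P(5.2) = 1×L_0(5.2) + (-8)×L_1(5.2) + 9×L_2(5.2) + 10×L_3(5.2)
P(5.2) = 11.824000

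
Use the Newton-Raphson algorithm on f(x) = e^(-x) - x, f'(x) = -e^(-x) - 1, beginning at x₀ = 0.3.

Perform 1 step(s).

f(x) = e^(-x) - x
f'(x) = -e^(-x) - 1
x₀ = 0.3

Newton-Raphson formula: x_{n+1} = x_n - f(x_n)/f'(x_n)

Iteration 1:
  f(0.300000) = 0.440818
  f'(0.300000) = -1.740818
  x_1 = 0.300000 - 0.440818/(-1.740818) = 0.553225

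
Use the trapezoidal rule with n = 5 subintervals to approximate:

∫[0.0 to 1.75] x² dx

f(x) = x²
a = 0.0, b = 1.75, n = 5
h = (b - a)/n = 0.350000

Trapezoidal rule: (h/2)[f(x₀) + 2f(x₁) + 2f(x₂) + ... + f(xₙ)]

x_0 = 0.0000, f(x_0) = 0.000000, coefficient = 1
x_1 = 0.3500, f(x_1) = 0.122500, coefficient = 2
x_2 = 0.7000, f(x_2) = 0.490000, coefficient = 2
x_3 = 1.0500, f(x_3) = 1.102500, coefficient = 2
x_4 = 1.4000, f(x_4) = 1.960000, coefficient = 2
x_5 = 1.7500, f(x_5) = 3.062500, coefficient = 1

I ≈ (0.350000/2) × 10.412500 = 1.822187
Exact value: 1.786458
Error: 0.035729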